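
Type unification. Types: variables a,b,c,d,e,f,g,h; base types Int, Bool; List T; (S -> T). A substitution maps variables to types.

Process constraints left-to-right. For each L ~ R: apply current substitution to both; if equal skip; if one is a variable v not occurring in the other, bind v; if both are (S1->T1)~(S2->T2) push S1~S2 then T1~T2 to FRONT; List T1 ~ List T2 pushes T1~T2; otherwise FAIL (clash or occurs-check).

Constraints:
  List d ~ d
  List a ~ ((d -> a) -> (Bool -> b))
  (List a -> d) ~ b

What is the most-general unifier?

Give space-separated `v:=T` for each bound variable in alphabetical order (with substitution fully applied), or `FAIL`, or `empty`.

step 1: unify List d ~ d  [subst: {-} | 2 pending]
  occurs-check fail

Answer: FAIL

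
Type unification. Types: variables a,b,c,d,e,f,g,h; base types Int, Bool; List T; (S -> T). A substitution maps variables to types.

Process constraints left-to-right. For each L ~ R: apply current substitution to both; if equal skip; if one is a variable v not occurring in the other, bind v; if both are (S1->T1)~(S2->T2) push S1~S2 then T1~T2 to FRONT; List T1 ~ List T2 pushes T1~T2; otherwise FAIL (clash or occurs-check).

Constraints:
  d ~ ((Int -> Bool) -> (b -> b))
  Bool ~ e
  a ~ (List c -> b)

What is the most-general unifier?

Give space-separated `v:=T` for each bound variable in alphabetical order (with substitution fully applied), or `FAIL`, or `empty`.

step 1: unify d ~ ((Int -> Bool) -> (b -> b))  [subst: {-} | 2 pending]
  bind d := ((Int -> Bool) -> (b -> b))
step 2: unify Bool ~ e  [subst: {d:=((Int -> Bool) -> (b -> b))} | 1 pending]
  bind e := Bool
step 3: unify a ~ (List c -> b)  [subst: {d:=((Int -> Bool) -> (b -> b)), e:=Bool} | 0 pending]
  bind a := (List c -> b)

Answer: a:=(List c -> b) d:=((Int -> Bool) -> (b -> b)) e:=Bool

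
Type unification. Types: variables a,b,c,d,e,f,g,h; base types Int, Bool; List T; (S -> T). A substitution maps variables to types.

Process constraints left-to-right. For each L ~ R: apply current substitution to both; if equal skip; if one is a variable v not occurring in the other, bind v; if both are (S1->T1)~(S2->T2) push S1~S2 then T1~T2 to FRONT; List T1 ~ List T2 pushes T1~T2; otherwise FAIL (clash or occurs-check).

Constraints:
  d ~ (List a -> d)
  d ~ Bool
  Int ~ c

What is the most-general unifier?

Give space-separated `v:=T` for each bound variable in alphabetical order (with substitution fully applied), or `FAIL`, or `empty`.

step 1: unify d ~ (List a -> d)  [subst: {-} | 2 pending]
  occurs-check fail: d in (List a -> d)

Answer: FAIL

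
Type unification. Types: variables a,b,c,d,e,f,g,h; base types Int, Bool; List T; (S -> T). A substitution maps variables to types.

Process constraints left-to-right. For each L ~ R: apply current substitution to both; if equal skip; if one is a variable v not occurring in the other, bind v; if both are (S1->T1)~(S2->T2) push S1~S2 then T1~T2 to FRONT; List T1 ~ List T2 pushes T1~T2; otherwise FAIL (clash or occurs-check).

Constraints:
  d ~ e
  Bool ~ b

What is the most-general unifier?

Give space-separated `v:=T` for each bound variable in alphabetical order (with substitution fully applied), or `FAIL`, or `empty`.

Answer: b:=Bool d:=e

Derivation:
step 1: unify d ~ e  [subst: {-} | 1 pending]
  bind d := e
step 2: unify Bool ~ b  [subst: {d:=e} | 0 pending]
  bind b := Bool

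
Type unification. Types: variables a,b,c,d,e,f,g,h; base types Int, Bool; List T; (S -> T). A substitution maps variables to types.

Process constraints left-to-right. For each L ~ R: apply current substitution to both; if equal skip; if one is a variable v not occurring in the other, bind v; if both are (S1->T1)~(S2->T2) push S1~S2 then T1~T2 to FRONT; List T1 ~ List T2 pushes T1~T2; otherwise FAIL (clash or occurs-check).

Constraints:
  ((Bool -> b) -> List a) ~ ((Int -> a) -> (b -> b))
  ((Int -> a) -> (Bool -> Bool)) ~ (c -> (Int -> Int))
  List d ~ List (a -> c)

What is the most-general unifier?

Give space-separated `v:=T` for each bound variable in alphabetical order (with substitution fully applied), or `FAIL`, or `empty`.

step 1: unify ((Bool -> b) -> List a) ~ ((Int -> a) -> (b -> b))  [subst: {-} | 2 pending]
  -> decompose arrow: push (Bool -> b)~(Int -> a), List a~(b -> b)
step 2: unify (Bool -> b) ~ (Int -> a)  [subst: {-} | 3 pending]
  -> decompose arrow: push Bool~Int, b~a
step 3: unify Bool ~ Int  [subst: {-} | 4 pending]
  clash: Bool vs Int

Answer: FAIL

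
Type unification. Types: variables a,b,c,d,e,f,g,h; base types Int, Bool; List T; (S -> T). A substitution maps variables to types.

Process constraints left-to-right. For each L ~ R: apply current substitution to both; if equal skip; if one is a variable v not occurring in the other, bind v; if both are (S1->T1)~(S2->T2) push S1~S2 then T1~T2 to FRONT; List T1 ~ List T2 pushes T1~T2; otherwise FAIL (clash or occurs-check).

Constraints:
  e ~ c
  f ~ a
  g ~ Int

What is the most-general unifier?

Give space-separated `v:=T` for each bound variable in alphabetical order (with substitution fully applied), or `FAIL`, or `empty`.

step 1: unify e ~ c  [subst: {-} | 2 pending]
  bind e := c
step 2: unify f ~ a  [subst: {e:=c} | 1 pending]
  bind f := a
step 3: unify g ~ Int  [subst: {e:=c, f:=a} | 0 pending]
  bind g := Int

Answer: e:=c f:=a g:=Int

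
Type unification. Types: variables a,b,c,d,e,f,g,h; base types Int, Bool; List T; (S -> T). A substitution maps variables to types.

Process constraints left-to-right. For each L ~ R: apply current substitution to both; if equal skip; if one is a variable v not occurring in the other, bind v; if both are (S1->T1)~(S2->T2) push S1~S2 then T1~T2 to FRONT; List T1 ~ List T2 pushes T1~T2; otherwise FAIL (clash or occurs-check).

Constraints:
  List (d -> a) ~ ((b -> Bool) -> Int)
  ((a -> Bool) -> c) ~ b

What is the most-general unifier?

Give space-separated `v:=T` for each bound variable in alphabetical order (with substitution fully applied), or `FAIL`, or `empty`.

step 1: unify List (d -> a) ~ ((b -> Bool) -> Int)  [subst: {-} | 1 pending]
  clash: List (d -> a) vs ((b -> Bool) -> Int)

Answer: FAIL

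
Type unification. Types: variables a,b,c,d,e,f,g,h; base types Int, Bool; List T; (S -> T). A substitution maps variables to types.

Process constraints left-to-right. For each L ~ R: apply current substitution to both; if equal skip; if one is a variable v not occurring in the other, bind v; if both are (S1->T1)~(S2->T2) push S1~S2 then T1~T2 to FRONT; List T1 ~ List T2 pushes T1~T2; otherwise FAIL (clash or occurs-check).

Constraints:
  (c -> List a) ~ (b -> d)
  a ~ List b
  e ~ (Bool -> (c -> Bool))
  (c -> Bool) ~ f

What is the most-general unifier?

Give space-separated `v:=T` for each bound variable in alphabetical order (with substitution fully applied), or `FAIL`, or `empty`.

step 1: unify (c -> List a) ~ (b -> d)  [subst: {-} | 3 pending]
  -> decompose arrow: push c~b, List a~d
step 2: unify c ~ b  [subst: {-} | 4 pending]
  bind c := b
step 3: unify List a ~ d  [subst: {c:=b} | 3 pending]
  bind d := List a
step 4: unify a ~ List b  [subst: {c:=b, d:=List a} | 2 pending]
  bind a := List b
step 5: unify e ~ (Bool -> (b -> Bool))  [subst: {c:=b, d:=List a, a:=List b} | 1 pending]
  bind e := (Bool -> (b -> Bool))
step 6: unify (b -> Bool) ~ f  [subst: {c:=b, d:=List a, a:=List b, e:=(Bool -> (b -> Bool))} | 0 pending]
  bind f := (b -> Bool)

Answer: a:=List b c:=b d:=List List b e:=(Bool -> (b -> Bool)) f:=(b -> Bool)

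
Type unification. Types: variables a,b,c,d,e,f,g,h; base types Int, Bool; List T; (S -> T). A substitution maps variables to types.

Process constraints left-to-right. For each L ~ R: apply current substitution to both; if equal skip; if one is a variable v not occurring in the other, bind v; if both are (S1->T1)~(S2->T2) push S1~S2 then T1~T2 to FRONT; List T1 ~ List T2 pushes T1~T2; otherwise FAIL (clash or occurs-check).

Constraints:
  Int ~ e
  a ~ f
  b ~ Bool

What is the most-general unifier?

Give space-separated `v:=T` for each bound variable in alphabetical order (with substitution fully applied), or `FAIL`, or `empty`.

Answer: a:=f b:=Bool e:=Int

Derivation:
step 1: unify Int ~ e  [subst: {-} | 2 pending]
  bind e := Int
step 2: unify a ~ f  [subst: {e:=Int} | 1 pending]
  bind a := f
step 3: unify b ~ Bool  [subst: {e:=Int, a:=f} | 0 pending]
  bind b := Bool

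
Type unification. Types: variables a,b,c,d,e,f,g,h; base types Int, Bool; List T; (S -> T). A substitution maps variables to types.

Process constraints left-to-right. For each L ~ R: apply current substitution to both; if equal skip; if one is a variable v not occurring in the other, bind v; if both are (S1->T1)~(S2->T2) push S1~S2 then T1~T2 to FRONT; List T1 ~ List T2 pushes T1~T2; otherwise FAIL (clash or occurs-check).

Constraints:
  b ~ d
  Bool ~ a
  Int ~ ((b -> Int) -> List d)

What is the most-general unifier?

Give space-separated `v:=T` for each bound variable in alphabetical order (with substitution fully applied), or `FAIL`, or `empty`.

step 1: unify b ~ d  [subst: {-} | 2 pending]
  bind b := d
step 2: unify Bool ~ a  [subst: {b:=d} | 1 pending]
  bind a := Bool
step 3: unify Int ~ ((d -> Int) -> List d)  [subst: {b:=d, a:=Bool} | 0 pending]
  clash: Int vs ((d -> Int) -> List d)

Answer: FAIL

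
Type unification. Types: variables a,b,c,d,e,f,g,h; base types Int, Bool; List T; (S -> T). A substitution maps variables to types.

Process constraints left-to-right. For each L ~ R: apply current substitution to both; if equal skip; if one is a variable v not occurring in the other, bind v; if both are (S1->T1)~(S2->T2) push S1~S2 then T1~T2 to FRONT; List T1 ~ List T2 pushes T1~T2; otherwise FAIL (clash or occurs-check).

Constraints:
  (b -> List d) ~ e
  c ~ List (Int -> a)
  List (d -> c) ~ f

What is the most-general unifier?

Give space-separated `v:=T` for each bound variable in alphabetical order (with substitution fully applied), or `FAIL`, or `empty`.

step 1: unify (b -> List d) ~ e  [subst: {-} | 2 pending]
  bind e := (b -> List d)
step 2: unify c ~ List (Int -> a)  [subst: {e:=(b -> List d)} | 1 pending]
  bind c := List (Int -> a)
step 3: unify List (d -> List (Int -> a)) ~ f  [subst: {e:=(b -> List d), c:=List (Int -> a)} | 0 pending]
  bind f := List (d -> List (Int -> a))

Answer: c:=List (Int -> a) e:=(b -> List d) f:=List (d -> List (Int -> a))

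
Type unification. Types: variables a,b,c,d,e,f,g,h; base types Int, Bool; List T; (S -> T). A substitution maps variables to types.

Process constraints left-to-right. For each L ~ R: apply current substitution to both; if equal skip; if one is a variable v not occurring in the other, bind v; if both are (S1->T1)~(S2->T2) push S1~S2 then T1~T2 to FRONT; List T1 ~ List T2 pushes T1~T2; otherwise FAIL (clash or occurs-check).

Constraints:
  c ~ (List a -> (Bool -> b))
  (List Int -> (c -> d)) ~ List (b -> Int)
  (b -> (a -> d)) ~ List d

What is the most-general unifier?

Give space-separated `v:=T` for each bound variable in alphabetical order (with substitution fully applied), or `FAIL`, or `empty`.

step 1: unify c ~ (List a -> (Bool -> b))  [subst: {-} | 2 pending]
  bind c := (List a -> (Bool -> b))
step 2: unify (List Int -> ((List a -> (Bool -> b)) -> d)) ~ List (b -> Int)  [subst: {c:=(List a -> (Bool -> b))} | 1 pending]
  clash: (List Int -> ((List a -> (Bool -> b)) -> d)) vs List (b -> Int)

Answer: FAIL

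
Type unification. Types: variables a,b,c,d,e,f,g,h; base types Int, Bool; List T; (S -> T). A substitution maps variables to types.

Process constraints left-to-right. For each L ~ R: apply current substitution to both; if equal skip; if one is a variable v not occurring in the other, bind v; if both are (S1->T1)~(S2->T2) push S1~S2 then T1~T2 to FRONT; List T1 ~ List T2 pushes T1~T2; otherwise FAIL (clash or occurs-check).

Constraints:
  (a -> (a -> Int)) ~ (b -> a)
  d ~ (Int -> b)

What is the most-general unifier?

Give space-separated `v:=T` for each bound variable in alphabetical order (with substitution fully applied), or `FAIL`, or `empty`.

Answer: FAIL

Derivation:
step 1: unify (a -> (a -> Int)) ~ (b -> a)  [subst: {-} | 1 pending]
  -> decompose arrow: push a~b, (a -> Int)~a
step 2: unify a ~ b  [subst: {-} | 2 pending]
  bind a := b
step 3: unify (b -> Int) ~ b  [subst: {a:=b} | 1 pending]
  occurs-check fail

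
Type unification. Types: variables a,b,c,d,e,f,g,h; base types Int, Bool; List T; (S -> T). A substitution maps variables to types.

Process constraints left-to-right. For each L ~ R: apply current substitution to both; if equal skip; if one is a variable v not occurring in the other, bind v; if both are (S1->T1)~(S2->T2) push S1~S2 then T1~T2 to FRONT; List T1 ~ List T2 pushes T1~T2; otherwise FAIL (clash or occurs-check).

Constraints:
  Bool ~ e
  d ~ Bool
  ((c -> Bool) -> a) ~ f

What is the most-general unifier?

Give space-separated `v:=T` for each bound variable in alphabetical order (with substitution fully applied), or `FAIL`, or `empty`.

Answer: d:=Bool e:=Bool f:=((c -> Bool) -> a)

Derivation:
step 1: unify Bool ~ e  [subst: {-} | 2 pending]
  bind e := Bool
step 2: unify d ~ Bool  [subst: {e:=Bool} | 1 pending]
  bind d := Bool
step 3: unify ((c -> Bool) -> a) ~ f  [subst: {e:=Bool, d:=Bool} | 0 pending]
  bind f := ((c -> Bool) -> a)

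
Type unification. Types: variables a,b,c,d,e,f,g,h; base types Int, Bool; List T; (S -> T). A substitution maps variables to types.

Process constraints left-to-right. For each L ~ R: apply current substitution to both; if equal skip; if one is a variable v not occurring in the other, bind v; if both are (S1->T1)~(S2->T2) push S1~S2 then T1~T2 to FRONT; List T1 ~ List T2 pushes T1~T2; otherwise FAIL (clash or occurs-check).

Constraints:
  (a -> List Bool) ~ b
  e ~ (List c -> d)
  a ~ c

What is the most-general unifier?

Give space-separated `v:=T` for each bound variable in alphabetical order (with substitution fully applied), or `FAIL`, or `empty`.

step 1: unify (a -> List Bool) ~ b  [subst: {-} | 2 pending]
  bind b := (a -> List Bool)
step 2: unify e ~ (List c -> d)  [subst: {b:=(a -> List Bool)} | 1 pending]
  bind e := (List c -> d)
step 3: unify a ~ c  [subst: {b:=(a -> List Bool), e:=(List c -> d)} | 0 pending]
  bind a := c

Answer: a:=c b:=(c -> List Bool) e:=(List c -> d)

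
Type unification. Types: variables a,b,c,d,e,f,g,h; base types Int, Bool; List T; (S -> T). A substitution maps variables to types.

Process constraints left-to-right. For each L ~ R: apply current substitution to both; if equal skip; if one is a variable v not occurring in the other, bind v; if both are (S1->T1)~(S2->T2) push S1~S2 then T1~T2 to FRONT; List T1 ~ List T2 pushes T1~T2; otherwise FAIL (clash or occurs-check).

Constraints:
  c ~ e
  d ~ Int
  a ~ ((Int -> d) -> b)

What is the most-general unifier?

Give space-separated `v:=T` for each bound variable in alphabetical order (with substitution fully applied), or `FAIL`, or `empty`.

step 1: unify c ~ e  [subst: {-} | 2 pending]
  bind c := e
step 2: unify d ~ Int  [subst: {c:=e} | 1 pending]
  bind d := Int
step 3: unify a ~ ((Int -> Int) -> b)  [subst: {c:=e, d:=Int} | 0 pending]
  bind a := ((Int -> Int) -> b)

Answer: a:=((Int -> Int) -> b) c:=e d:=Int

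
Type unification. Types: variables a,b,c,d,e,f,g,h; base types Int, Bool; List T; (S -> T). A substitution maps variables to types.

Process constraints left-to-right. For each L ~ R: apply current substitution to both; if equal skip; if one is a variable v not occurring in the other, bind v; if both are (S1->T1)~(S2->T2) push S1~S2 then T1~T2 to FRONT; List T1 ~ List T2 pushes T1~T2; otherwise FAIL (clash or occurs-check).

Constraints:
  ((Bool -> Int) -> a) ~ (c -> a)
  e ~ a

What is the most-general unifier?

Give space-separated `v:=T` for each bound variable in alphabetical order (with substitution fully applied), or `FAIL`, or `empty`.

step 1: unify ((Bool -> Int) -> a) ~ (c -> a)  [subst: {-} | 1 pending]
  -> decompose arrow: push (Bool -> Int)~c, a~a
step 2: unify (Bool -> Int) ~ c  [subst: {-} | 2 pending]
  bind c := (Bool -> Int)
step 3: unify a ~ a  [subst: {c:=(Bool -> Int)} | 1 pending]
  -> identical, skip
step 4: unify e ~ a  [subst: {c:=(Bool -> Int)} | 0 pending]
  bind e := a

Answer: c:=(Bool -> Int) e:=a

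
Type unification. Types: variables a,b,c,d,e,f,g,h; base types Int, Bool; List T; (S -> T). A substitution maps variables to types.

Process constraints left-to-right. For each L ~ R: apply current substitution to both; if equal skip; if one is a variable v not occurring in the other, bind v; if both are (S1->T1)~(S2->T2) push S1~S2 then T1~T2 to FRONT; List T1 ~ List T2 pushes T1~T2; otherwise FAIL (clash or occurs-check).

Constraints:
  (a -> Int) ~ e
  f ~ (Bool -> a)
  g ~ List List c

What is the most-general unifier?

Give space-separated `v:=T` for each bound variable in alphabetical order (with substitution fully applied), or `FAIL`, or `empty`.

step 1: unify (a -> Int) ~ e  [subst: {-} | 2 pending]
  bind e := (a -> Int)
step 2: unify f ~ (Bool -> a)  [subst: {e:=(a -> Int)} | 1 pending]
  bind f := (Bool -> a)
step 3: unify g ~ List List c  [subst: {e:=(a -> Int), f:=(Bool -> a)} | 0 pending]
  bind g := List List c

Answer: e:=(a -> Int) f:=(Bool -> a) g:=List List c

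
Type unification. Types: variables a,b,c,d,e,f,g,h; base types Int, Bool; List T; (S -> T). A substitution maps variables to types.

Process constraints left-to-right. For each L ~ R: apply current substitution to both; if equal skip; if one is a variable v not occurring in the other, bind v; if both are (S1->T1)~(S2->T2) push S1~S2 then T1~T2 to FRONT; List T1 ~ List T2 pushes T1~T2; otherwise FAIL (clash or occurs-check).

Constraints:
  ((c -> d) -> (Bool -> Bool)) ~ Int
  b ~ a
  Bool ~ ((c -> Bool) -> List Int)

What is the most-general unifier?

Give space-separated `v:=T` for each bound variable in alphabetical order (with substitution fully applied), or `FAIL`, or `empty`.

step 1: unify ((c -> d) -> (Bool -> Bool)) ~ Int  [subst: {-} | 2 pending]
  clash: ((c -> d) -> (Bool -> Bool)) vs Int

Answer: FAIL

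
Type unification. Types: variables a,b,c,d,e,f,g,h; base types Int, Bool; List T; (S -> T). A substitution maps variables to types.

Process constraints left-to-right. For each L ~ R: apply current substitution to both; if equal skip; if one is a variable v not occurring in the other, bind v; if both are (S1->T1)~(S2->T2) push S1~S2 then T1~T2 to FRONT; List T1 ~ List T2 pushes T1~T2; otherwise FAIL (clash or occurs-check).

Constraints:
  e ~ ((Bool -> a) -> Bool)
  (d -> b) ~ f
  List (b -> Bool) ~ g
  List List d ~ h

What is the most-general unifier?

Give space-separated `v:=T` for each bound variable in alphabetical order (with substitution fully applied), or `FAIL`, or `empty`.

step 1: unify e ~ ((Bool -> a) -> Bool)  [subst: {-} | 3 pending]
  bind e := ((Bool -> a) -> Bool)
step 2: unify (d -> b) ~ f  [subst: {e:=((Bool -> a) -> Bool)} | 2 pending]
  bind f := (d -> b)
step 3: unify List (b -> Bool) ~ g  [subst: {e:=((Bool -> a) -> Bool), f:=(d -> b)} | 1 pending]
  bind g := List (b -> Bool)
step 4: unify List List d ~ h  [subst: {e:=((Bool -> a) -> Bool), f:=(d -> b), g:=List (b -> Bool)} | 0 pending]
  bind h := List List d

Answer: e:=((Bool -> a) -> Bool) f:=(d -> b) g:=List (b -> Bool) h:=List List d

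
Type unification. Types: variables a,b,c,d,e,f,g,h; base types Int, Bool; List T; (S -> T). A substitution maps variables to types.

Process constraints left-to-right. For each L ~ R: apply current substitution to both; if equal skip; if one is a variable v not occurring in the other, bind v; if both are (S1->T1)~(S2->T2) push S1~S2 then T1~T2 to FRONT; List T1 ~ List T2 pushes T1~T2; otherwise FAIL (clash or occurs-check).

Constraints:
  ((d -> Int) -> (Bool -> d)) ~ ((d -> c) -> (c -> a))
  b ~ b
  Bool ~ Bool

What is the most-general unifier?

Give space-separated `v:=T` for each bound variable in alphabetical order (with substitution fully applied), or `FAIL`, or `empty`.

step 1: unify ((d -> Int) -> (Bool -> d)) ~ ((d -> c) -> (c -> a))  [subst: {-} | 2 pending]
  -> decompose arrow: push (d -> Int)~(d -> c), (Bool -> d)~(c -> a)
step 2: unify (d -> Int) ~ (d -> c)  [subst: {-} | 3 pending]
  -> decompose arrow: push d~d, Int~c
step 3: unify d ~ d  [subst: {-} | 4 pending]
  -> identical, skip
step 4: unify Int ~ c  [subst: {-} | 3 pending]
  bind c := Int
step 5: unify (Bool -> d) ~ (Int -> a)  [subst: {c:=Int} | 2 pending]
  -> decompose arrow: push Bool~Int, d~a
step 6: unify Bool ~ Int  [subst: {c:=Int} | 3 pending]
  clash: Bool vs Int

Answer: FAIL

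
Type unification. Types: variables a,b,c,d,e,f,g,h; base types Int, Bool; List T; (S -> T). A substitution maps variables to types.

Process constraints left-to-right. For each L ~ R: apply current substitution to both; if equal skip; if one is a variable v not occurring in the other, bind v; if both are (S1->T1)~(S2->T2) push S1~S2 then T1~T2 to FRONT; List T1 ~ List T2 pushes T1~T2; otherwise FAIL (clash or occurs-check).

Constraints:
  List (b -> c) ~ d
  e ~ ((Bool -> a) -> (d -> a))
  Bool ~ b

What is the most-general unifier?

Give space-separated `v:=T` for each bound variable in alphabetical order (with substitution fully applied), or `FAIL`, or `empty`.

step 1: unify List (b -> c) ~ d  [subst: {-} | 2 pending]
  bind d := List (b -> c)
step 2: unify e ~ ((Bool -> a) -> (List (b -> c) -> a))  [subst: {d:=List (b -> c)} | 1 pending]
  bind e := ((Bool -> a) -> (List (b -> c) -> a))
step 3: unify Bool ~ b  [subst: {d:=List (b -> c), e:=((Bool -> a) -> (List (b -> c) -> a))} | 0 pending]
  bind b := Bool

Answer: b:=Bool d:=List (Bool -> c) e:=((Bool -> a) -> (List (Bool -> c) -> a))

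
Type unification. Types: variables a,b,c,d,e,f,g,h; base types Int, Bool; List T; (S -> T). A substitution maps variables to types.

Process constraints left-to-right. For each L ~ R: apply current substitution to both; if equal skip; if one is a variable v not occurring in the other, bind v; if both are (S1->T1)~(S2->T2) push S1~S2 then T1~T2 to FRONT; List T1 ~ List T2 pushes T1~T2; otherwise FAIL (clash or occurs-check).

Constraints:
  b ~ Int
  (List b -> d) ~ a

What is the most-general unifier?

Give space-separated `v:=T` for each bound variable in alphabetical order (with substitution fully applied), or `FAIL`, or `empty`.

Answer: a:=(List Int -> d) b:=Int

Derivation:
step 1: unify b ~ Int  [subst: {-} | 1 pending]
  bind b := Int
step 2: unify (List Int -> d) ~ a  [subst: {b:=Int} | 0 pending]
  bind a := (List Int -> d)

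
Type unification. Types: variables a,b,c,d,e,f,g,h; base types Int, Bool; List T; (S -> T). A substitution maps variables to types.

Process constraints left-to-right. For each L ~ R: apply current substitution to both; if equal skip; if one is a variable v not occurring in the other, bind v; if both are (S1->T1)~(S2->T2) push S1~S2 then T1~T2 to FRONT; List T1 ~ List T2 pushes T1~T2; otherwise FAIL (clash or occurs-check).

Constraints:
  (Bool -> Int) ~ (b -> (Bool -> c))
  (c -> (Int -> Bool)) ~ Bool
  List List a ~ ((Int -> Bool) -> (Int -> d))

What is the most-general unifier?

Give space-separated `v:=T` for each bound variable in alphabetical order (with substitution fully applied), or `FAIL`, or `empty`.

Answer: FAIL

Derivation:
step 1: unify (Bool -> Int) ~ (b -> (Bool -> c))  [subst: {-} | 2 pending]
  -> decompose arrow: push Bool~b, Int~(Bool -> c)
step 2: unify Bool ~ b  [subst: {-} | 3 pending]
  bind b := Bool
step 3: unify Int ~ (Bool -> c)  [subst: {b:=Bool} | 2 pending]
  clash: Int vs (Bool -> c)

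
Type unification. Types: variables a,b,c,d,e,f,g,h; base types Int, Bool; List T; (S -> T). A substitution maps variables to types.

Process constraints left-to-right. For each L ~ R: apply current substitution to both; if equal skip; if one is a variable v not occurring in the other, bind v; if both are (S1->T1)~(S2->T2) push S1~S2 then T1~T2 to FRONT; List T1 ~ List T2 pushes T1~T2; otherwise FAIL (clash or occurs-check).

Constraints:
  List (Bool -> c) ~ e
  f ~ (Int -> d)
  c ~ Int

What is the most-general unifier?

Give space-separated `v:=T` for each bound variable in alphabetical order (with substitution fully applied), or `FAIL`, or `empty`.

Answer: c:=Int e:=List (Bool -> Int) f:=(Int -> d)

Derivation:
step 1: unify List (Bool -> c) ~ e  [subst: {-} | 2 pending]
  bind e := List (Bool -> c)
step 2: unify f ~ (Int -> d)  [subst: {e:=List (Bool -> c)} | 1 pending]
  bind f := (Int -> d)
step 3: unify c ~ Int  [subst: {e:=List (Bool -> c), f:=(Int -> d)} | 0 pending]
  bind c := Int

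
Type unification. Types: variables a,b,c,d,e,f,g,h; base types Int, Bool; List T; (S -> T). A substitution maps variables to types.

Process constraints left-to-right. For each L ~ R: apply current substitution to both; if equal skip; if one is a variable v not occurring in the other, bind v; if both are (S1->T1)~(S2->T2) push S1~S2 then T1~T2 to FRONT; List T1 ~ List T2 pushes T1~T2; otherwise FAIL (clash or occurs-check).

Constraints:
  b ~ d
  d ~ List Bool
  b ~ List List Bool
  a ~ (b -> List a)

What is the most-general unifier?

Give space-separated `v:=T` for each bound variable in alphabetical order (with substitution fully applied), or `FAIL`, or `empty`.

step 1: unify b ~ d  [subst: {-} | 3 pending]
  bind b := d
step 2: unify d ~ List Bool  [subst: {b:=d} | 2 pending]
  bind d := List Bool
step 3: unify List Bool ~ List List Bool  [subst: {b:=d, d:=List Bool} | 1 pending]
  -> decompose List: push Bool~List Bool
step 4: unify Bool ~ List Bool  [subst: {b:=d, d:=List Bool} | 1 pending]
  clash: Bool vs List Bool

Answer: FAIL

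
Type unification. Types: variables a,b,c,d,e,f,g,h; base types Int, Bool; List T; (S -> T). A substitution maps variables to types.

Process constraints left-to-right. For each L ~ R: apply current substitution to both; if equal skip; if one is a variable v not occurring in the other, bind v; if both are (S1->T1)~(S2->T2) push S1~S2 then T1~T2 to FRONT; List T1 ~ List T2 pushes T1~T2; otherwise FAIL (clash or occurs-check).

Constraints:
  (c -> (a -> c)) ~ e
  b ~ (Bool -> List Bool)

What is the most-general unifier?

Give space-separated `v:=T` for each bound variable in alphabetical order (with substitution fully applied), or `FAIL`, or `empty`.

step 1: unify (c -> (a -> c)) ~ e  [subst: {-} | 1 pending]
  bind e := (c -> (a -> c))
step 2: unify b ~ (Bool -> List Bool)  [subst: {e:=(c -> (a -> c))} | 0 pending]
  bind b := (Bool -> List Bool)

Answer: b:=(Bool -> List Bool) e:=(c -> (a -> c))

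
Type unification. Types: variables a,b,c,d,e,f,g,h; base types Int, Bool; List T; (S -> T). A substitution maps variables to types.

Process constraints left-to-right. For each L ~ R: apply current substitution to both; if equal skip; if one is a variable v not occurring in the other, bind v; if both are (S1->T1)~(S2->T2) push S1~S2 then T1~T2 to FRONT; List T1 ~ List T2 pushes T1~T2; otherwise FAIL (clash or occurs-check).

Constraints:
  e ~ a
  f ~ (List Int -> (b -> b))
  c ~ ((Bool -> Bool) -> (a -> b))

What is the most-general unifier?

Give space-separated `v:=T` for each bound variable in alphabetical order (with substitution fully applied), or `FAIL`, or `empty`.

step 1: unify e ~ a  [subst: {-} | 2 pending]
  bind e := a
step 2: unify f ~ (List Int -> (b -> b))  [subst: {e:=a} | 1 pending]
  bind f := (List Int -> (b -> b))
step 3: unify c ~ ((Bool -> Bool) -> (a -> b))  [subst: {e:=a, f:=(List Int -> (b -> b))} | 0 pending]
  bind c := ((Bool -> Bool) -> (a -> b))

Answer: c:=((Bool -> Bool) -> (a -> b)) e:=a f:=(List Int -> (b -> b))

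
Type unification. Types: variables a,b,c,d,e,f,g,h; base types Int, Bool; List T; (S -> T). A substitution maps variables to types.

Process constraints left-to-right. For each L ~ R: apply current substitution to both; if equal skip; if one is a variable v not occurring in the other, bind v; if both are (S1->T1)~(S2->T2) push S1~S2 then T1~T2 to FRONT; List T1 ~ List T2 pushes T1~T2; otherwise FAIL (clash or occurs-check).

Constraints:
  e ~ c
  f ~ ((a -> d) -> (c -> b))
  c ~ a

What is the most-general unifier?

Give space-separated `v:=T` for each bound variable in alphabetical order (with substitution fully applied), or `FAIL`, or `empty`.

Answer: c:=a e:=a f:=((a -> d) -> (a -> b))

Derivation:
step 1: unify e ~ c  [subst: {-} | 2 pending]
  bind e := c
step 2: unify f ~ ((a -> d) -> (c -> b))  [subst: {e:=c} | 1 pending]
  bind f := ((a -> d) -> (c -> b))
step 3: unify c ~ a  [subst: {e:=c, f:=((a -> d) -> (c -> b))} | 0 pending]
  bind c := a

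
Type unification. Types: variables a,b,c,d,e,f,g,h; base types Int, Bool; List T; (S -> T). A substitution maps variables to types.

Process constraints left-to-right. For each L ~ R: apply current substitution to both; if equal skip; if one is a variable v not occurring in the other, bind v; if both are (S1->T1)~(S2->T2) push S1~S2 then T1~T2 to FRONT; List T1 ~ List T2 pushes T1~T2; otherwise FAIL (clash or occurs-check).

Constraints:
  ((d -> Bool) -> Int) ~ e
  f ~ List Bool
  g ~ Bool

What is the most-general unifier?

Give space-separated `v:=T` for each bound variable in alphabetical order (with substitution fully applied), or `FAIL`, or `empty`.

Answer: e:=((d -> Bool) -> Int) f:=List Bool g:=Bool

Derivation:
step 1: unify ((d -> Bool) -> Int) ~ e  [subst: {-} | 2 pending]
  bind e := ((d -> Bool) -> Int)
step 2: unify f ~ List Bool  [subst: {e:=((d -> Bool) -> Int)} | 1 pending]
  bind f := List Bool
step 3: unify g ~ Bool  [subst: {e:=((d -> Bool) -> Int), f:=List Bool} | 0 pending]
  bind g := Bool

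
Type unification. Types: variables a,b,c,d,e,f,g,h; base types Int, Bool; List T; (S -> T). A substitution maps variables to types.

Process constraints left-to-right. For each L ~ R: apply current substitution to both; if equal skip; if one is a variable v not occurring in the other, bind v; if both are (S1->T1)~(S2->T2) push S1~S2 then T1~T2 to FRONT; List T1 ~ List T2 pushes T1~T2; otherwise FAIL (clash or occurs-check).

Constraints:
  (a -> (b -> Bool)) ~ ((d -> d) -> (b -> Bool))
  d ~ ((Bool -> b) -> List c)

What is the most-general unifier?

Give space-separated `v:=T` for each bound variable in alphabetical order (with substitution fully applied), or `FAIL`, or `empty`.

Answer: a:=(((Bool -> b) -> List c) -> ((Bool -> b) -> List c)) d:=((Bool -> b) -> List c)

Derivation:
step 1: unify (a -> (b -> Bool)) ~ ((d -> d) -> (b -> Bool))  [subst: {-} | 1 pending]
  -> decompose arrow: push a~(d -> d), (b -> Bool)~(b -> Bool)
step 2: unify a ~ (d -> d)  [subst: {-} | 2 pending]
  bind a := (d -> d)
step 3: unify (b -> Bool) ~ (b -> Bool)  [subst: {a:=(d -> d)} | 1 pending]
  -> identical, skip
step 4: unify d ~ ((Bool -> b) -> List c)  [subst: {a:=(d -> d)} | 0 pending]
  bind d := ((Bool -> b) -> List c)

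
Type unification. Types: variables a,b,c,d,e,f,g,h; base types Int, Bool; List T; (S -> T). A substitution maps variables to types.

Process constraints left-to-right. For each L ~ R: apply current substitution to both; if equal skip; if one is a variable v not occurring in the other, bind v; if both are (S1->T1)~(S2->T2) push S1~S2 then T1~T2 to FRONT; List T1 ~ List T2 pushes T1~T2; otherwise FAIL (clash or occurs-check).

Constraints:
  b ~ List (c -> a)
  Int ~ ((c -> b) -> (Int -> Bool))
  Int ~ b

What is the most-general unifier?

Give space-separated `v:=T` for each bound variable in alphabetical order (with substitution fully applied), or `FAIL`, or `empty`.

Answer: FAIL

Derivation:
step 1: unify b ~ List (c -> a)  [subst: {-} | 2 pending]
  bind b := List (c -> a)
step 2: unify Int ~ ((c -> List (c -> a)) -> (Int -> Bool))  [subst: {b:=List (c -> a)} | 1 pending]
  clash: Int vs ((c -> List (c -> a)) -> (Int -> Bool))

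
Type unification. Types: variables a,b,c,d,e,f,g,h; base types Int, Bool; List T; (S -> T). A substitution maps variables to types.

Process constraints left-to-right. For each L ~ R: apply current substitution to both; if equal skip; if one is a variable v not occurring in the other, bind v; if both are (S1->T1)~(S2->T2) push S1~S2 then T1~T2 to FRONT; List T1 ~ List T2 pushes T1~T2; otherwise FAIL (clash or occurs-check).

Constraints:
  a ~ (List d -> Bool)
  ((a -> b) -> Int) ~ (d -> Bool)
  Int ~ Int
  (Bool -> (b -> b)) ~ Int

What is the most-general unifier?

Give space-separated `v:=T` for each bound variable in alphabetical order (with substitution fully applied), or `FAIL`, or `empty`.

Answer: FAIL

Derivation:
step 1: unify a ~ (List d -> Bool)  [subst: {-} | 3 pending]
  bind a := (List d -> Bool)
step 2: unify (((List d -> Bool) -> b) -> Int) ~ (d -> Bool)  [subst: {a:=(List d -> Bool)} | 2 pending]
  -> decompose arrow: push ((List d -> Bool) -> b)~d, Int~Bool
step 3: unify ((List d -> Bool) -> b) ~ d  [subst: {a:=(List d -> Bool)} | 3 pending]
  occurs-check fail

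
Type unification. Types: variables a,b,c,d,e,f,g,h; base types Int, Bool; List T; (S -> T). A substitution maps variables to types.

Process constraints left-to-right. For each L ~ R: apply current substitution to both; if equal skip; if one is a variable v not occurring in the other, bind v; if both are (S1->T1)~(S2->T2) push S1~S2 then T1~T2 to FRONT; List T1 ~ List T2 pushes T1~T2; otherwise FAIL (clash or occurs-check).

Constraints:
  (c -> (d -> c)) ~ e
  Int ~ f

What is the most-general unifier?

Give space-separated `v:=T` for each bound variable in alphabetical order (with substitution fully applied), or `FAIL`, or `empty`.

Answer: e:=(c -> (d -> c)) f:=Int

Derivation:
step 1: unify (c -> (d -> c)) ~ e  [subst: {-} | 1 pending]
  bind e := (c -> (d -> c))
step 2: unify Int ~ f  [subst: {e:=(c -> (d -> c))} | 0 pending]
  bind f := Int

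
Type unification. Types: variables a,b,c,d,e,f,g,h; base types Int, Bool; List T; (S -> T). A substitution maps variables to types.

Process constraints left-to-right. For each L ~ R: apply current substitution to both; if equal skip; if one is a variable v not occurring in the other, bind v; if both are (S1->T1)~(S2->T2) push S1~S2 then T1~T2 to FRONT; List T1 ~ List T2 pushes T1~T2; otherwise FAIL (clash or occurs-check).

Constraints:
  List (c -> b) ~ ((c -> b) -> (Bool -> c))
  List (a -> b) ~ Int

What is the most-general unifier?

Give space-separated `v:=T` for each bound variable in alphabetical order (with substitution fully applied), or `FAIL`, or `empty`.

Answer: FAIL

Derivation:
step 1: unify List (c -> b) ~ ((c -> b) -> (Bool -> c))  [subst: {-} | 1 pending]
  clash: List (c -> b) vs ((c -> b) -> (Bool -> c))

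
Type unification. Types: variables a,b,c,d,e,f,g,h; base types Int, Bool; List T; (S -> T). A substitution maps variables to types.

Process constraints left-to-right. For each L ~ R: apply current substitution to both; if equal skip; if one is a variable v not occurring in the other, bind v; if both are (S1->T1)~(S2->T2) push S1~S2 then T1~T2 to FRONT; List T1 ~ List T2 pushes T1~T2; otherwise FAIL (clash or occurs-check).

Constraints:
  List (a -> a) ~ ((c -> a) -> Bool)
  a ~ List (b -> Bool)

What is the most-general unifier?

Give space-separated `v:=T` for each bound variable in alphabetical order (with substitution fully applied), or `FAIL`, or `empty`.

Answer: FAIL

Derivation:
step 1: unify List (a -> a) ~ ((c -> a) -> Bool)  [subst: {-} | 1 pending]
  clash: List (a -> a) vs ((c -> a) -> Bool)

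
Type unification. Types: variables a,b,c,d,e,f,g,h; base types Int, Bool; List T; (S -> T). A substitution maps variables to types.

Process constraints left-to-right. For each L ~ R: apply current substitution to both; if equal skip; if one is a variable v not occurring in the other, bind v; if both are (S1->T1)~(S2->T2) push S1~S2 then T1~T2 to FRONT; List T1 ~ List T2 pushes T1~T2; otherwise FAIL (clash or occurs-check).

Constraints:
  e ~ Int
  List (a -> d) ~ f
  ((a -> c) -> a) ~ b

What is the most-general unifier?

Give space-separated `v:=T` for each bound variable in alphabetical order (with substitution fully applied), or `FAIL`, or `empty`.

Answer: b:=((a -> c) -> a) e:=Int f:=List (a -> d)

Derivation:
step 1: unify e ~ Int  [subst: {-} | 2 pending]
  bind e := Int
step 2: unify List (a -> d) ~ f  [subst: {e:=Int} | 1 pending]
  bind f := List (a -> d)
step 3: unify ((a -> c) -> a) ~ b  [subst: {e:=Int, f:=List (a -> d)} | 0 pending]
  bind b := ((a -> c) -> a)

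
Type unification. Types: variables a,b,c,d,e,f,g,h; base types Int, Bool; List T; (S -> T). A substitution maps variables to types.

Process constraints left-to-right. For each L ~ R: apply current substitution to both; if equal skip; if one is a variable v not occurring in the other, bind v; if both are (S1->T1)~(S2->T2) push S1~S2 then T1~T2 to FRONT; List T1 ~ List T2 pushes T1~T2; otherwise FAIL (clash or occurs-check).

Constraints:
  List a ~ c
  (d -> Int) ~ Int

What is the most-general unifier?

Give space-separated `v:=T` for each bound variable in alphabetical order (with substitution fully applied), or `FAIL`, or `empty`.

step 1: unify List a ~ c  [subst: {-} | 1 pending]
  bind c := List a
step 2: unify (d -> Int) ~ Int  [subst: {c:=List a} | 0 pending]
  clash: (d -> Int) vs Int

Answer: FAIL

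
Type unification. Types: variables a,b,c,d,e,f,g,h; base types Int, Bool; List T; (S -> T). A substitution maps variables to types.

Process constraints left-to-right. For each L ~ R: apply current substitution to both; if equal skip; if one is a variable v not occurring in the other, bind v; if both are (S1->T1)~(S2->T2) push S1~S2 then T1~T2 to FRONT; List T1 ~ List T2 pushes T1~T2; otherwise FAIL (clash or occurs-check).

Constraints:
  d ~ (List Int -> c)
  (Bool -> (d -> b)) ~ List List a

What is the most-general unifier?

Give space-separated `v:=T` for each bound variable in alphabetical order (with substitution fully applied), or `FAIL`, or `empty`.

Answer: FAIL

Derivation:
step 1: unify d ~ (List Int -> c)  [subst: {-} | 1 pending]
  bind d := (List Int -> c)
step 2: unify (Bool -> ((List Int -> c) -> b)) ~ List List a  [subst: {d:=(List Int -> c)} | 0 pending]
  clash: (Bool -> ((List Int -> c) -> b)) vs List List a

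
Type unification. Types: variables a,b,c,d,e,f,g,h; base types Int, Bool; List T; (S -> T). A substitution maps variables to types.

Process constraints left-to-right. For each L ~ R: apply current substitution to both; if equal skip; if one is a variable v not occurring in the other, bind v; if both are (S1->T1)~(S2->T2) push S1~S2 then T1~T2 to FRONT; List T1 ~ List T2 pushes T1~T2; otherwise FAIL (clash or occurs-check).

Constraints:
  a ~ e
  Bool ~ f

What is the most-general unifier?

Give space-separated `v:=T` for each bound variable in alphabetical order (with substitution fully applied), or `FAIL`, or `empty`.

Answer: a:=e f:=Bool

Derivation:
step 1: unify a ~ e  [subst: {-} | 1 pending]
  bind a := e
step 2: unify Bool ~ f  [subst: {a:=e} | 0 pending]
  bind f := Bool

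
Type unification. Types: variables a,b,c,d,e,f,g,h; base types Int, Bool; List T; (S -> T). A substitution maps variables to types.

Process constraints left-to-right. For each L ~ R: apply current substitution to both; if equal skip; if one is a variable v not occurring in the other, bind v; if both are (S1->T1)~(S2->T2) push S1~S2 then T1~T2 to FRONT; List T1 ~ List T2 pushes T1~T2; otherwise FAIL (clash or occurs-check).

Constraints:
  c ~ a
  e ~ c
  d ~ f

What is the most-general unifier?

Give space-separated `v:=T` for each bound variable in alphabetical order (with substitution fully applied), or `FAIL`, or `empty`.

step 1: unify c ~ a  [subst: {-} | 2 pending]
  bind c := a
step 2: unify e ~ a  [subst: {c:=a} | 1 pending]
  bind e := a
step 3: unify d ~ f  [subst: {c:=a, e:=a} | 0 pending]
  bind d := f

Answer: c:=a d:=f e:=a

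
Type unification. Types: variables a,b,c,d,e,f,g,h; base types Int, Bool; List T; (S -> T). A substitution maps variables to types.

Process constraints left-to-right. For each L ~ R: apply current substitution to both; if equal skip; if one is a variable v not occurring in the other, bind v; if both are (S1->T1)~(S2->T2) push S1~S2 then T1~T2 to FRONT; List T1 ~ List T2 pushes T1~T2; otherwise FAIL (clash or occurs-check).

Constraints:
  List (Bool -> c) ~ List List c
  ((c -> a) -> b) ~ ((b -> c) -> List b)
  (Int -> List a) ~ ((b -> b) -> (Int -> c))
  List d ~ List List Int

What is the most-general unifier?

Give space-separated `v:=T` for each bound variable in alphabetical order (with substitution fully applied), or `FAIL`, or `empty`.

Answer: FAIL

Derivation:
step 1: unify List (Bool -> c) ~ List List c  [subst: {-} | 3 pending]
  -> decompose List: push (Bool -> c)~List c
step 2: unify (Bool -> c) ~ List c  [subst: {-} | 3 pending]
  clash: (Bool -> c) vs List c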